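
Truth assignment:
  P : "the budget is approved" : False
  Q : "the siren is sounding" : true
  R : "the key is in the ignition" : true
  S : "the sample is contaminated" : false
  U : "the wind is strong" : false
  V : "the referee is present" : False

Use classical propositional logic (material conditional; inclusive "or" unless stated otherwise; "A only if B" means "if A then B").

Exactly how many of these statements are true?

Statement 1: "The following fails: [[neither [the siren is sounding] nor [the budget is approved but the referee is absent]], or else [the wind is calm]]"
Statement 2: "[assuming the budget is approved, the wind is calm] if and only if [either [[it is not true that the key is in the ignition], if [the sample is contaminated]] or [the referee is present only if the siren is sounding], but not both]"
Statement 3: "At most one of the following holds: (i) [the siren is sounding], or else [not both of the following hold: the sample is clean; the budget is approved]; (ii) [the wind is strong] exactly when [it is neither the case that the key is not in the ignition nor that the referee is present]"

1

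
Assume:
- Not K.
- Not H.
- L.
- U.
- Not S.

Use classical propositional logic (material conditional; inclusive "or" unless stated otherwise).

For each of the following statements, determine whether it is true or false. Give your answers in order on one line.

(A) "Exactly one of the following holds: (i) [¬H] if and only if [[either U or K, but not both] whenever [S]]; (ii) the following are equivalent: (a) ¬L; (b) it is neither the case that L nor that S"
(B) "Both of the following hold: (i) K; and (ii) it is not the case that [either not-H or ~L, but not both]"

(A) false / (B) false

(A): This is (¬H ↔ (S → (U ⊕ K))) ⊕ (¬L ↔ (L ↓ S)).

¬H = ¬F = T
U ⊕ K = T ⊕ F = T
S → (U ⊕ K) = F → T = T
¬H ↔ (S → (U ⊕ K)) = T ↔ T = T
¬L = ¬T = F
L ↓ S = T ↓ F = F
¬L ↔ (L ↓ S) = F ↔ F = T
(¬H ↔ (S → (U ⊕ K))) ⊕ (¬L ↔ (L ↓ S)) = T ⊕ T = F
So (A) is false.

(B): In symbols: K ∧ ¬(¬H ⊕ ¬L)

¬H = ¬F = T
¬L = ¬T = F
¬H ⊕ ¬L = T ⊕ F = T
¬(¬H ⊕ ¬L) = ¬T = F
K ∧ ¬(¬H ⊕ ¬L) = F ∧ F = F
Thus (B) is false.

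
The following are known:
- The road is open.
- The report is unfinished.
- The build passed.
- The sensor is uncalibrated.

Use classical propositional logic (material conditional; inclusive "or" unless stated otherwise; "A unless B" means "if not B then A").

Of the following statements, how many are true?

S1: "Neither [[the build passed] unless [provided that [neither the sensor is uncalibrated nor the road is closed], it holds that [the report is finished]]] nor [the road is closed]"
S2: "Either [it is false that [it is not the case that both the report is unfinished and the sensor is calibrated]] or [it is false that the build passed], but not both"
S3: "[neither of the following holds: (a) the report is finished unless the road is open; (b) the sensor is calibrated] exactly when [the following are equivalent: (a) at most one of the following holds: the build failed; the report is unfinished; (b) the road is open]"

0

Let S = "the build passed" (T), V = "the sensor is calibrated" (F), P = "the road is closed" (F), D = "the report is finished" (F).

S1: Parsed as (S ∨ ((¬V ↓ P) → D)) ↓ P

¬V = ¬F = T
¬V ↓ P = T ↓ F = F
(¬V ↓ P) → D = F → F = T
S ∨ ((¬V ↓ P) → D) = T ∨ T = T
(S ∨ ((¬V ↓ P) → D)) ↓ P = T ↓ F = F
So S1 is false.

S2: Parsed as ¬(¬D ↑ V) ⊕ ¬S

¬D = ¬F = T
¬D ↑ V = T ↑ F = T
¬(¬D ↑ V) = ¬T = F
¬S = ¬T = F
¬(¬D ↑ V) ⊕ ¬S = F ⊕ F = F
Thus S2 is false.

S3: In symbols: ((D ∨ ¬P) ↓ V) ↔ ((¬S ↑ ¬D) ↔ ¬P)

¬P = ¬F = T
D ∨ ¬P = F ∨ T = T
(D ∨ ¬P) ↓ V = T ↓ F = F
¬S = ¬T = F
¬D = ¬F = T
¬S ↑ ¬D = F ↑ T = T
¬P = ¬F = T
(¬S ↑ ¬D) ↔ ¬P = T ↔ T = T
((D ∨ ¬P) ↓ V) ↔ ((¬S ↑ ¬D) ↔ ¬P) = F ↔ T = F
Hence S3 is false.

True statements: 0 (none).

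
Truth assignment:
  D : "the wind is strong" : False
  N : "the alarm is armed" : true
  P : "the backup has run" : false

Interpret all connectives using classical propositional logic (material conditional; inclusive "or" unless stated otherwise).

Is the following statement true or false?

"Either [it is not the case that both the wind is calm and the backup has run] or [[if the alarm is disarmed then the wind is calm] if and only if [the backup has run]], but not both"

This is (¬D ↑ P) ⊕ ((¬N → ¬D) ↔ P).

¬D = ¬F = T
¬D ↑ P = T ↑ F = T
¬N = ¬T = F
¬D = ¬F = T
¬N → ¬D = F → T = T
(¬N → ¬D) ↔ P = T ↔ F = F
(¬D ↑ P) ⊕ ((¬N → ¬D) ↔ P) = T ⊕ F = T

True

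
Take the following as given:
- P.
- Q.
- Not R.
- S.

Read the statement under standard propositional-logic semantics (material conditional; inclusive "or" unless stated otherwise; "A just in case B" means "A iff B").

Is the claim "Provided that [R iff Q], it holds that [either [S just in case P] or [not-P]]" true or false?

In symbols: (R <-> Q) -> ((S <-> P) | ~P)

R <-> Q = F <-> T = F
S <-> P = T <-> T = T
~P = ~T = F
(S <-> P) | ~P = T | F = T
(R <-> Q) -> ((S <-> P) | ~P) = F -> T = T

The statement is true.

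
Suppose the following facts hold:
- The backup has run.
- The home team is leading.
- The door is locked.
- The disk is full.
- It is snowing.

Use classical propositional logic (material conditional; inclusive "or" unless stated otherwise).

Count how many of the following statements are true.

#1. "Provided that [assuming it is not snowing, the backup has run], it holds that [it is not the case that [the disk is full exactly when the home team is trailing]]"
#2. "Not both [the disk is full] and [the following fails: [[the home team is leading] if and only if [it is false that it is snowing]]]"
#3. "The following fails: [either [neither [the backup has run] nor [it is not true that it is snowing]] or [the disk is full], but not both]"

1

Let U = "it is snowing" (T), P = "the backup has run" (T), S = "the disk is full" (T), Q = "the home team is leading" (T).

#1: Parsed as (¬U → P) → ¬(S ↔ ¬Q)

¬U = ¬T = F
¬U → P = F → T = T
¬Q = ¬T = F
S ↔ ¬Q = T ↔ F = F
¬(S ↔ ¬Q) = ¬F = T
(¬U → P) → ¬(S ↔ ¬Q) = T → T = T
Hence #1 is true.

#2: Parsed as S ↑ ¬(Q ↔ ¬U)

¬U = ¬T = F
Q ↔ ¬U = T ↔ F = F
¬(Q ↔ ¬U) = ¬F = T
S ↑ ¬(Q ↔ ¬U) = T ↑ T = F
So #2 is false.

#3: This is ¬((P ↓ ¬U) ⊕ S).

¬U = ¬T = F
P ↓ ¬U = T ↓ F = F
(P ↓ ¬U) ⊕ S = F ⊕ T = T
¬((P ↓ ¬U) ⊕ S) = ¬T = F
Hence #3 is false.

True statements: 1 (#1).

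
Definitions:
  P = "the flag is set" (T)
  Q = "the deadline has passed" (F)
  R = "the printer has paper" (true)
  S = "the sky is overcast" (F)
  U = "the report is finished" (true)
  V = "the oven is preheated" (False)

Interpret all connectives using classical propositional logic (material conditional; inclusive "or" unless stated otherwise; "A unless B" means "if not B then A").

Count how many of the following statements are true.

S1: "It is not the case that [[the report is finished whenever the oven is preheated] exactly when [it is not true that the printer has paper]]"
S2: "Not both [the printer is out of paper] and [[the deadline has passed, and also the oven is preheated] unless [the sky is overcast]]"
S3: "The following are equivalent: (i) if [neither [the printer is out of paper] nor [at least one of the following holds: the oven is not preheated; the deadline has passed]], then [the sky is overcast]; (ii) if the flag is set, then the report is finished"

3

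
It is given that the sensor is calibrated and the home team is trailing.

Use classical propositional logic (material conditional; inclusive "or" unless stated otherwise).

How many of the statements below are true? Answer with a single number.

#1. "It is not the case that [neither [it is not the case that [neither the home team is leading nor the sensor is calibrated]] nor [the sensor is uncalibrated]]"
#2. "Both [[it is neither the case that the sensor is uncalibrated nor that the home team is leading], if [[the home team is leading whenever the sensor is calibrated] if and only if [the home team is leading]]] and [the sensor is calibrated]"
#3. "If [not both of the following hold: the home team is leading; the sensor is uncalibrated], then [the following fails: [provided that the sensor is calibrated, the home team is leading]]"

3

Let P = "the home team is leading" (F), H = "the sensor is calibrated" (T).

#1: Parsed as ¬(¬(P ↓ H) ↓ ¬H)

P ↓ H = F ↓ T = F
¬(P ↓ H) = ¬F = T
¬H = ¬T = F
¬(P ↓ H) ↓ ¬H = T ↓ F = F
¬(¬(P ↓ H) ↓ ¬H) = ¬F = T
So #1 is true.

#2: This is (((H → P) ↔ P) → (¬H ↓ P)) ∧ H.

H → P = T → F = F
(H → P) ↔ P = F ↔ F = T
¬H = ¬T = F
¬H ↓ P = F ↓ F = T
((H → P) ↔ P) → (¬H ↓ P) = T → T = T
(((H → P) ↔ P) → (¬H ↓ P)) ∧ H = T ∧ T = T
Hence #2 is true.

#3: Parsed as (P ↑ ¬H) → ¬(H → P)

¬H = ¬T = F
P ↑ ¬H = F ↑ F = T
H → P = T → F = F
¬(H → P) = ¬F = T
(P ↑ ¬H) → ¬(H → P) = T → T = T
Thus #3 is true.

3 of the 3 statements are true.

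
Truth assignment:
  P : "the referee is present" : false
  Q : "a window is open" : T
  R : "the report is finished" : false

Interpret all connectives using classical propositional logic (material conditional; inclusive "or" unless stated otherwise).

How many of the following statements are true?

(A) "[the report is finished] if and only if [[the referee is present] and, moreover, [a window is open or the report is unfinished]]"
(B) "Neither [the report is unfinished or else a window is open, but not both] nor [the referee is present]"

(A): In symbols: R ↔ (P ∧ (Q ∨ ¬R))

¬R = ¬F = T
Q ∨ ¬R = T ∨ T = T
P ∧ (Q ∨ ¬R) = F ∧ T = F
R ↔ (P ∧ (Q ∨ ¬R)) = F ↔ F = T
Thus (A) is true.

(B): Parsed as (¬R ⊕ Q) ↓ P

¬R = ¬F = T
¬R ⊕ Q = T ⊕ T = F
(¬R ⊕ Q) ↓ P = F ↓ F = T
Thus (B) is true.

True statements: 2 ((A), (B)).

2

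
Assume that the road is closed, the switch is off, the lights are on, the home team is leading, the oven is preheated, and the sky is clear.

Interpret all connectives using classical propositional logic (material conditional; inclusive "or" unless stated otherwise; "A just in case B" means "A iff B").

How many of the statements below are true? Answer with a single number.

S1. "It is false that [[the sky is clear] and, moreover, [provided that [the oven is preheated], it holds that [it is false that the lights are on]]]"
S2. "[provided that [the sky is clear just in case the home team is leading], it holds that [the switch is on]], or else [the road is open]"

Let Q = "the sky is overcast" (F), L = "the oven is preheated" (T), P = "the lights are on" (T), R = "the home team is leading" (T), N = "the switch is on" (F), V = "the road is closed" (T).

S1: Parsed as ~(~Q & (L -> ~P))

~Q = ~F = T
~P = ~T = F
L -> ~P = T -> F = F
~Q & (L -> ~P) = T & F = F
~(~Q & (L -> ~P)) = ~F = T
So S1 is true.

S2: This is ((~Q <-> R) -> N) | ~V.

~Q = ~F = T
~Q <-> R = T <-> T = T
(~Q <-> R) -> N = T -> F = F
~V = ~T = F
((~Q <-> R) -> N) | ~V = F | F = F
Hence S2 is false.

True statements: 1 (S1).

1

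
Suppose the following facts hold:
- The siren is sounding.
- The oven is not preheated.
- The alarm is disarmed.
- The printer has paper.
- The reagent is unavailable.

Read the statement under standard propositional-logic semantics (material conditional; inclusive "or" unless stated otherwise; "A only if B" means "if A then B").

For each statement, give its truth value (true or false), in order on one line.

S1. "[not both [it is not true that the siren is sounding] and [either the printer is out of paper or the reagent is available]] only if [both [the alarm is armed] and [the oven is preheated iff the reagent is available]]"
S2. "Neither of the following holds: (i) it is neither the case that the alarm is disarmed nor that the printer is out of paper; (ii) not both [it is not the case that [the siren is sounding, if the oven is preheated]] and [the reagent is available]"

S1 false, S2 false

Let D = "the siren is sounding" (T), G = "the printer has paper" (T), H = "the reagent is available" (F), P = "the alarm is armed" (F), W = "the oven is preheated" (F).

S1: Parsed as (~D nand (~G | H)) -> (P & (W <-> H))

~D = ~T = F
~G = ~T = F
~G | H = F | F = F
~D nand (~G | H) = F nand F = T
W <-> H = F <-> F = T
P & (W <-> H) = F & T = F
(~D nand (~G | H)) -> (P & (W <-> H)) = T -> F = F
Hence S1 is false.

S2: In symbols: (~P nor ~G) nor (~(W -> D) nand H)

~P = ~F = T
~G = ~T = F
~P nor ~G = T nor F = F
W -> D = F -> T = T
~(W -> D) = ~T = F
~(W -> D) nand H = F nand F = T
(~P nor ~G) nor (~(W -> D) nand H) = F nor T = F
So S2 is false.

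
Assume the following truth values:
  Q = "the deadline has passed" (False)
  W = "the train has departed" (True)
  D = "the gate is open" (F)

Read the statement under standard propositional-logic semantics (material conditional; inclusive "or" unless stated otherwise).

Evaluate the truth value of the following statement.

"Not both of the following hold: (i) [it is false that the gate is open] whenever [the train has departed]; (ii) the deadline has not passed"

False

Values: W=T, D=F, Q=F.
Parsed as (W → ¬D) ↑ ¬Q

¬D = ¬F = T
W → ¬D = T → T = T
¬Q = ¬F = T
(W → ¬D) ↑ ¬Q = T ↑ T = F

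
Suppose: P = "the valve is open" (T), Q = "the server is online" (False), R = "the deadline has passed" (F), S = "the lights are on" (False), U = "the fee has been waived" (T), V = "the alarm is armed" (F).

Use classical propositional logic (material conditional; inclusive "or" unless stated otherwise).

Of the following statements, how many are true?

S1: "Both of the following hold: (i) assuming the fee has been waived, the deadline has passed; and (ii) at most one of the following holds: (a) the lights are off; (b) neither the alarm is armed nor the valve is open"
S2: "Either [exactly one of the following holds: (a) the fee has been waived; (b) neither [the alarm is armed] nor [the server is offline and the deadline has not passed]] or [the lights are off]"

1

S1: Parsed as (U -> R) and (not S nand (V nor P))

U -> R = True -> False = False
not S = not False = True
V nor P = False nor True = False
not S nand (V nor P) = True nand False = True
(U -> R) and (not S nand (V nor P)) = False and True = False
Hence S1 is false.

S2: Formalization: (U xor (V nor (not Q and not R))) or not S

not Q = not False = True
not R = not False = True
not Q and not R = True and True = True
V nor (not Q and not R) = False nor True = False
U xor (V nor (not Q and not R)) = True xor False = True
not S = not False = True
(U xor (V nor (not Q and not R))) or not S = True or True = True
So S2 is true.

True statements: 1.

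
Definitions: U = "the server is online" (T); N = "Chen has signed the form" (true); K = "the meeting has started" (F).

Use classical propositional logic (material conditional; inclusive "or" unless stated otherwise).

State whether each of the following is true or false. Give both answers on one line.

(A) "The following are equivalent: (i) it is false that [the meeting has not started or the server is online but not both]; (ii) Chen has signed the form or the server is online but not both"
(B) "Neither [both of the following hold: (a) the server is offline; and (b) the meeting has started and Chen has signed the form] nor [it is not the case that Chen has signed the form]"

(A): Formalization: not (not K xor U) iff (N xor U)

not K = not False = True
not K xor U = True xor True = False
not (not K xor U) = not False = True
N xor U = True xor True = False
not (not K xor U) iff (N xor U) = True iff False = False
Hence (A) is false.

(B): Formalization: (not U and (K and N)) nor not N

not U = not True = False
K and N = False and True = False
not U and (K and N) = False and False = False
not N = not True = False
(not U and (K and N)) nor not N = False nor False = True
Thus (B) is true.

(A) F, (B) T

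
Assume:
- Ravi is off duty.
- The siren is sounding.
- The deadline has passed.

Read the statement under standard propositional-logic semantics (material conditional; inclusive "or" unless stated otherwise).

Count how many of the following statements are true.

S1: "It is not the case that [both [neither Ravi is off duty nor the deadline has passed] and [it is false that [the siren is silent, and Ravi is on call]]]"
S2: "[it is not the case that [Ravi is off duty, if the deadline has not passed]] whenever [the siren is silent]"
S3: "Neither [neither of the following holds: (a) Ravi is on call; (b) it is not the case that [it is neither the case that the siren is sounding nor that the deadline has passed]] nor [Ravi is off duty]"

Let K = "Ravi is on call" (F), H = "the deadline has passed" (T), V = "the siren is sounding" (T).

S1: This is ~((~K nor H) & ~(~V & K)).

~K = ~F = T
~K nor H = T nor T = F
~V = ~T = F
~V & K = F & F = F
~(~V & K) = ~F = T
(~K nor H) & ~(~V & K) = F & T = F
~((~K nor H) & ~(~V & K)) = ~F = T
Hence S1 is true.

S2: This is ~V -> ~(~H -> ~K).

~V = ~T = F
~H = ~T = F
~K = ~F = T
~H -> ~K = F -> T = T
~(~H -> ~K) = ~T = F
~V -> ~(~H -> ~K) = F -> F = T
Thus S2 is true.

S3: In symbols: (K nor ~(V nor H)) nor ~K

V nor H = T nor T = F
~(V nor H) = ~F = T
K nor ~(V nor H) = F nor T = F
~K = ~F = T
(K nor ~(V nor H)) nor ~K = F nor T = F
So S3 is false.

Count: 2.

2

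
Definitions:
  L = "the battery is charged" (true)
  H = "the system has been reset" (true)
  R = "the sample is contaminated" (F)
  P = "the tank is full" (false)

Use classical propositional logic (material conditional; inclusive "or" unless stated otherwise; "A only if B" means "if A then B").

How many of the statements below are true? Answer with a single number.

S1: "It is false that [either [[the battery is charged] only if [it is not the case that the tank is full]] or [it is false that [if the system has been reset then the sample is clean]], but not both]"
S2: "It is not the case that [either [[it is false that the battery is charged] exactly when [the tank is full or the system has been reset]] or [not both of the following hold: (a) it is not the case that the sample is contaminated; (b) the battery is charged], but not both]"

S1: Formalization: ~((L -> ~P) xor ~(H -> ~R))

~P = ~F = T
L -> ~P = T -> T = T
~R = ~F = T
H -> ~R = T -> T = T
~(H -> ~R) = ~T = F
(L -> ~P) xor ~(H -> ~R) = T xor F = T
~((L -> ~P) xor ~(H -> ~R)) = ~T = F
Hence S1 is false.

S2: This is ~((~L <-> (P | H)) xor (~R nand L)).

~L = ~T = F
P | H = F | T = T
~L <-> (P | H) = F <-> T = F
~R = ~F = T
~R nand L = T nand T = F
(~L <-> (P | H)) xor (~R nand L) = F xor F = F
~((~L <-> (P | H)) xor (~R nand L)) = ~F = T
Hence S2 is true.

1 of the 2 statements is true.

1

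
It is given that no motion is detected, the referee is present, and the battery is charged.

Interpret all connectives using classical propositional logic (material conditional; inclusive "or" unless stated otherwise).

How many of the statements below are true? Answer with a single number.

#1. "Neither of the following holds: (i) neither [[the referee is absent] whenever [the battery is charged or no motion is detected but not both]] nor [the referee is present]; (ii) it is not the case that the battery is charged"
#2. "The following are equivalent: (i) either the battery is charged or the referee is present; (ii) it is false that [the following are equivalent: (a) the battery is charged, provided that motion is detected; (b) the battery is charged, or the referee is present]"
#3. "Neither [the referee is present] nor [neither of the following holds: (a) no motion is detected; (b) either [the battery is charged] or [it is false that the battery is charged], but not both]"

1

Let L = "the battery is charged" (T), V = "motion is detected" (F), P = "the referee is present" (T).

#1: In symbols: (((L ⊕ ¬V) → ¬P) ↓ P) ↓ ¬L

¬V = ¬F = T
L ⊕ ¬V = T ⊕ T = F
¬P = ¬T = F
(L ⊕ ¬V) → ¬P = F → F = T
((L ⊕ ¬V) → ¬P) ↓ P = T ↓ T = F
¬L = ¬T = F
(((L ⊕ ¬V) → ¬P) ↓ P) ↓ ¬L = F ↓ F = T
Thus #1 is true.

#2: Parsed as (L ∨ P) ↔ ¬((V → L) ↔ (L ∨ P))

L ∨ P = T ∨ T = T
V → L = F → T = T
L ∨ P = T ∨ T = T
(V → L) ↔ (L ∨ P) = T ↔ T = T
¬((V → L) ↔ (L ∨ P)) = ¬T = F
(L ∨ P) ↔ ¬((V → L) ↔ (L ∨ P)) = T ↔ F = F
So #2 is false.

#3: Parsed as P ↓ (¬V ↓ (L ⊕ ¬L))

¬V = ¬F = T
¬L = ¬T = F
L ⊕ ¬L = T ⊕ F = T
¬V ↓ (L ⊕ ¬L) = T ↓ T = F
P ↓ (¬V ↓ (L ⊕ ¬L)) = T ↓ F = F
Hence #3 is false.

1 of the 3 statements is true (#1).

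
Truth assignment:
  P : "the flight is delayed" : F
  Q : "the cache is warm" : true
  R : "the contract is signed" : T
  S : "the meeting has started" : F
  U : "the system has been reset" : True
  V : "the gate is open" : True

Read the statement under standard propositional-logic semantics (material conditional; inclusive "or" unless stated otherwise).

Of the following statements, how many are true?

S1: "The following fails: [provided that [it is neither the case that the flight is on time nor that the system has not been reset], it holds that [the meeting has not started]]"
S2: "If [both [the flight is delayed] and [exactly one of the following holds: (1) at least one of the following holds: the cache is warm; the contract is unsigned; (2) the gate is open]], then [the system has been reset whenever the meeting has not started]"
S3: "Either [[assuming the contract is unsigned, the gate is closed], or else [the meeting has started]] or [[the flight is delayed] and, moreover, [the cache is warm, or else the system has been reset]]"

2

S1: Parsed as not ((not P nor not U) -> not S)

not P = not False = True
not U = not True = False
not P nor not U = True nor False = False
not S = not False = True
(not P nor not U) -> not S = False -> True = True
not ((not P nor not U) -> not S) = not True = False
Thus S1 is false.

S2: Parsed as (P and ((Q or not R) xor V)) -> (not S -> U)

not R = not True = False
Q or not R = True or False = True
(Q or not R) xor V = True xor True = False
P and ((Q or not R) xor V) = False and False = False
not S = not False = True
not S -> U = True -> True = True
(P and ((Q or not R) xor V)) -> (not S -> U) = False -> True = True
Hence S2 is true.

S3: In symbols: ((not R -> not V) or S) or (P and (Q or U))

not R = not True = False
not V = not True = False
not R -> not V = False -> False = True
(not R -> not V) or S = True or False = True
Q or U = True or True = True
P and (Q or U) = False and True = False
((not R -> not V) or S) or (P and (Q or U)) = True or False = True
Thus S3 is true.

Count: 2.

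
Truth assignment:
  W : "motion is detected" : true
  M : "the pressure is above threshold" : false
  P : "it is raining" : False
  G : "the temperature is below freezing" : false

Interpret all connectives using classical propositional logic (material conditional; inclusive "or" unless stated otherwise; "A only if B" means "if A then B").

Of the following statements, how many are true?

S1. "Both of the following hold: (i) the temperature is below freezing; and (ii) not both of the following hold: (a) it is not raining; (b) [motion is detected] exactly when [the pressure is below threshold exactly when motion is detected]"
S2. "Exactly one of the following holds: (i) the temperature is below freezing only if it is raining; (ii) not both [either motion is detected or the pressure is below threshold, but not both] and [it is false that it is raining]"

0

S1: This is G & (~P nand (W <-> (~M <-> W))).

~P = ~F = T
~M = ~F = T
~M <-> W = T <-> T = T
W <-> (~M <-> W) = T <-> T = T
~P nand (W <-> (~M <-> W)) = T nand T = F
G & (~P nand (W <-> (~M <-> W))) = F & F = F
Hence S1 is false.

S2: Parsed as (G -> P) xor ((W xor ~M) nand ~P)

G -> P = F -> F = T
~M = ~F = T
W xor ~M = T xor T = F
~P = ~F = T
(W xor ~M) nand ~P = F nand T = T
(G -> P) xor ((W xor ~M) nand ~P) = T xor T = F
So S2 is false.

Count: 0.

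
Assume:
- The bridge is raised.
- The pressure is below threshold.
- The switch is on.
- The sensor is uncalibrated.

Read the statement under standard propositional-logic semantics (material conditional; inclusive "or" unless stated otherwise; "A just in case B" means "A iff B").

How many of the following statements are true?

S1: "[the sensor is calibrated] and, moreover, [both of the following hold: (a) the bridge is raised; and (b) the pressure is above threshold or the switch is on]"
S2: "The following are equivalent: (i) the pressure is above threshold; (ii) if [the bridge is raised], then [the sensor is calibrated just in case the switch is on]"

1

Let N = "the sensor is calibrated" (F), G = "the bridge is raised" (T), Q = "the pressure is above threshold" (F), H = "the switch is on" (T).

S1: Parsed as N & (G & (Q | H))

Q | H = F | T = T
G & (Q | H) = T & T = T
N & (G & (Q | H)) = F & T = F
So S1 is false.

S2: In symbols: Q <-> (G -> (N <-> H))

N <-> H = F <-> T = F
G -> (N <-> H) = T -> F = F
Q <-> (G -> (N <-> H)) = F <-> F = T
Thus S2 is true.

1 of the 2 statements is true.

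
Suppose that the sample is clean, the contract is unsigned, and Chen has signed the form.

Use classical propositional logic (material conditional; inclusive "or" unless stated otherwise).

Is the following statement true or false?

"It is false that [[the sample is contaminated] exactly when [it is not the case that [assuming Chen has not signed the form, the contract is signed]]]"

Let P = "the sample is contaminated" (F), R = "Chen has signed the form" (T), Q = "the contract is signed" (F).
This is ¬(P ↔ ¬(¬R → Q)).

¬R = ¬T = F
¬R → Q = F → F = T
¬(¬R → Q) = ¬T = F
P ↔ ¬(¬R → Q) = F ↔ F = T
¬(P ↔ ¬(¬R → Q)) = ¬T = F

False.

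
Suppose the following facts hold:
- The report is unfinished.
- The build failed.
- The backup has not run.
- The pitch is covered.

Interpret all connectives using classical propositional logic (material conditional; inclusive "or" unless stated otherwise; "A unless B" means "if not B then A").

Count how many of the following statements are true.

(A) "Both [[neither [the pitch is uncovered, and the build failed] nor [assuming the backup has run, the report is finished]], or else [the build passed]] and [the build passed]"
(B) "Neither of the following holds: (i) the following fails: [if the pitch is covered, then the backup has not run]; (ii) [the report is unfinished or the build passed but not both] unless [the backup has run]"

0

Let Q = "the pitch is covered" (True), L = "the build passed" (False), N = "the backup has run" (False), G = "the report is finished" (False).

(A): In symbols: (((not Q and not L) nor (N -> G)) or L) and L

not Q = not True = False
not L = not False = True
not Q and not L = False and True = False
N -> G = False -> False = True
(not Q and not L) nor (N -> G) = False nor True = False
((not Q and not L) nor (N -> G)) or L = False or False = False
(((not Q and not L) nor (N -> G)) or L) and L = False and False = False
So (A) is false.

(B): This is not (Q -> not N) nor ((not G xor L) or N).

not N = not False = True
Q -> not N = True -> True = True
not (Q -> not N) = not True = False
not G = not False = True
not G xor L = True xor False = True
(not G xor L) or N = True or False = True
not (Q -> not N) nor ((not G xor L) or N) = False nor True = False
Hence (B) is false.

Count: 0.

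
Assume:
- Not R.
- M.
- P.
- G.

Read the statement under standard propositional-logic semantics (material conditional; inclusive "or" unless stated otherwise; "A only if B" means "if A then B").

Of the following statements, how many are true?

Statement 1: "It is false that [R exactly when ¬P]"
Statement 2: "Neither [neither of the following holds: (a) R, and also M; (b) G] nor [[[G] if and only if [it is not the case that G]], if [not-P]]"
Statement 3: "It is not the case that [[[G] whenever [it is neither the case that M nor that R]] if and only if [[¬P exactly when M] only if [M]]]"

0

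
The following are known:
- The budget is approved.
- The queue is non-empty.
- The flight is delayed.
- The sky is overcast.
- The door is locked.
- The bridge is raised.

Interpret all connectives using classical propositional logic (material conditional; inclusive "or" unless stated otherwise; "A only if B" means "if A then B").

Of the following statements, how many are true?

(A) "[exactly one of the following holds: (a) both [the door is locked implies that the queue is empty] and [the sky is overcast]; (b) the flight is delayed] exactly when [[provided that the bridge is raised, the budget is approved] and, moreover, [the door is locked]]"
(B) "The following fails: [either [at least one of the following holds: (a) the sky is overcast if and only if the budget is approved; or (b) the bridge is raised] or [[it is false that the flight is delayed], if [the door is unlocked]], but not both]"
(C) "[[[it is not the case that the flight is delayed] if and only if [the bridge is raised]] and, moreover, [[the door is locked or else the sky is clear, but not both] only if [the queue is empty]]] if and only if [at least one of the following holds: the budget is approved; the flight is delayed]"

2

Let U = "the door is locked" (True), H = "the queue is empty" (False), G = "the sky is overcast" (True), D = "the flight is delayed" (True), S = "the bridge is raised" (True), N = "the budget is approved" (True).

(A): This is (((U -> H) and G) xor D) iff ((S -> N) and U).

U -> H = True -> False = False
(U -> H) and G = False and True = False
((U -> H) and G) xor D = False xor True = True
S -> N = True -> True = True
(S -> N) and U = True and True = True
(((U -> H) and G) xor D) iff ((S -> N) and U) = True iff True = True
Thus (A) is true.

(B): Parsed as not (((G iff N) or S) xor (not U -> not D))

G iff N = True iff True = True
(G iff N) or S = True or True = True
not U = not True = False
not D = not True = False
not U -> not D = False -> False = True
((G iff N) or S) xor (not U -> not D) = True xor True = False
not (((G iff N) or S) xor (not U -> not D)) = not False = True
Hence (B) is true.

(C): Parsed as ((not D iff S) and ((U xor not G) -> H)) iff (N or D)

not D = not True = False
not D iff S = False iff True = False
not G = not True = False
U xor not G = True xor False = True
(U xor not G) -> H = True -> False = False
(not D iff S) and ((U xor not G) -> H) = False and False = False
N or D = True or True = True
((not D iff S) and ((U xor not G) -> H)) iff (N or D) = False iff True = False
Hence (C) is false.

2 of the 3 statements are true ((A), (B)).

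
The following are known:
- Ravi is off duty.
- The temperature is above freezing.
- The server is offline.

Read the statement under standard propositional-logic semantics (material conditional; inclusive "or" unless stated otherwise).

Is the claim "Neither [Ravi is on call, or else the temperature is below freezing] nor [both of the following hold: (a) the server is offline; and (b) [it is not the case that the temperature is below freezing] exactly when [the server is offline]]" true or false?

Let W = "Ravi is on call" (F), G = "the temperature is below freezing" (F), R = "the server is online" (F).
This is (W ∨ G) ↓ (¬R ∧ (¬G ↔ ¬R)).

W ∨ G = F ∨ F = F
¬R = ¬F = T
¬G = ¬F = T
¬R = ¬F = T
¬G ↔ ¬R = T ↔ T = T
¬R ∧ (¬G ↔ ¬R) = T ∧ T = T
(W ∨ G) ↓ (¬R ∧ (¬G ↔ ¬R)) = F ↓ T = F

False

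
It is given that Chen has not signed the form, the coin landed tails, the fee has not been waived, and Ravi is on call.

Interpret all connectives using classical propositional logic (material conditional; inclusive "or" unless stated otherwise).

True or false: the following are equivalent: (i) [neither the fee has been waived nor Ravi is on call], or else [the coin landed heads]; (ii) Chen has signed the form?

True.

Let H = "the fee has been waived" (False), P = "Ravi is on call" (True), K = "the coin landed heads" (False), G = "Chen has signed the form" (False).
Formalization: ((H nor P) or K) iff G

H nor P = False nor True = False
(H nor P) or K = False or False = False
((H nor P) or K) iff G = False iff False = True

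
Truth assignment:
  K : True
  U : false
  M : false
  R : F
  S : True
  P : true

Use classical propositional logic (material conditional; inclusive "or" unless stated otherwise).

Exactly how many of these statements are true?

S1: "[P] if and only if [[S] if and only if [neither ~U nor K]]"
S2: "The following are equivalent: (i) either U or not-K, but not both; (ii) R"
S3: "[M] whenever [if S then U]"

2

S1: In symbols: P ↔ (S ↔ (¬U ↓ K))

¬U = ¬F = T
¬U ↓ K = T ↓ T = F
S ↔ (¬U ↓ K) = T ↔ F = F
P ↔ (S ↔ (¬U ↓ K)) = T ↔ F = F
Thus S1 is false.

S2: In symbols: (U ⊕ ¬K) ↔ R

¬K = ¬T = F
U ⊕ ¬K = F ⊕ F = F
(U ⊕ ¬K) ↔ R = F ↔ F = T
So S2 is true.

S3: In symbols: (S → U) → M

S → U = T → F = F
(S → U) → M = F → F = T
Hence S3 is true.

Count: 2.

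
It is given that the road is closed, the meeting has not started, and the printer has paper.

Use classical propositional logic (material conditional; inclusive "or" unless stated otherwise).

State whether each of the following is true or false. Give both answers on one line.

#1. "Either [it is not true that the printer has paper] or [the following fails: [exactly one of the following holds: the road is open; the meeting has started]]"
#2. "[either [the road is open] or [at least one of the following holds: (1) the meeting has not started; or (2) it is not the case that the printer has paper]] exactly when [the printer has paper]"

#1 true; #2 true

Let R = "the printer has paper" (T), P = "the road is closed" (T), Q = "the meeting has started" (F).

#1: This is ¬R ∨ ¬(¬P ⊕ Q).

¬R = ¬T = F
¬P = ¬T = F
¬P ⊕ Q = F ⊕ F = F
¬(¬P ⊕ Q) = ¬F = T
¬R ∨ ¬(¬P ⊕ Q) = F ∨ T = T
So #1 is true.

#2: Parsed as (¬P ∨ (¬Q ∨ ¬R)) ↔ R

¬P = ¬T = F
¬Q = ¬F = T
¬R = ¬T = F
¬Q ∨ ¬R = T ∨ F = T
¬P ∨ (¬Q ∨ ¬R) = F ∨ T = T
(¬P ∨ (¬Q ∨ ¬R)) ↔ R = T ↔ T = T
Thus #2 is true.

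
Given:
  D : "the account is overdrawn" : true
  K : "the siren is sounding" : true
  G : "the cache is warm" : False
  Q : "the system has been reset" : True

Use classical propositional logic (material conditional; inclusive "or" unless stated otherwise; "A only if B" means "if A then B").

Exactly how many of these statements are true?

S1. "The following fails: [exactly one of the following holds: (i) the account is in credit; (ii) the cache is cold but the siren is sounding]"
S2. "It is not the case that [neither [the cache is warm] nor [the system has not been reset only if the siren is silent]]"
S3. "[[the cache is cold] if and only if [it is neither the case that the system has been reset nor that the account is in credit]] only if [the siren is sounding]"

2

S1: Formalization: ~(~D xor (~G & K))

~D = ~T = F
~G = ~F = T
~G & K = T & T = T
~D xor (~G & K) = F xor T = T
~(~D xor (~G & K)) = ~T = F
So S1 is false.

S2: This is ~(G nor (~Q -> ~K)).

~Q = ~T = F
~K = ~T = F
~Q -> ~K = F -> F = T
G nor (~Q -> ~K) = F nor T = F
~(G nor (~Q -> ~K)) = ~F = T
So S2 is true.

S3: This is (~G <-> (Q nor ~D)) -> K.

~G = ~F = T
~D = ~T = F
Q nor ~D = T nor F = F
~G <-> (Q nor ~D) = T <-> F = F
(~G <-> (Q nor ~D)) -> K = F -> T = T
Thus S3 is true.

True statements: 2 (S2, S3).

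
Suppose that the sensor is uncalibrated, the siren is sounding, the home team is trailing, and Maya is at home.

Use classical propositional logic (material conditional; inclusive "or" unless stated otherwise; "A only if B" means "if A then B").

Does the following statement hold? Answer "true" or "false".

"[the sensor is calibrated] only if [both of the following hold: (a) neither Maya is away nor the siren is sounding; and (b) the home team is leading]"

Let P = "the sensor is calibrated" (F), S = "Maya is at home" (T), Q = "the siren is sounding" (T), R = "the home team is leading" (F).
Parsed as P -> ((~S nor Q) & R)

~S = ~T = F
~S nor Q = F nor T = F
(~S nor Q) & R = F & F = F
P -> ((~S nor Q) & R) = F -> F = T

True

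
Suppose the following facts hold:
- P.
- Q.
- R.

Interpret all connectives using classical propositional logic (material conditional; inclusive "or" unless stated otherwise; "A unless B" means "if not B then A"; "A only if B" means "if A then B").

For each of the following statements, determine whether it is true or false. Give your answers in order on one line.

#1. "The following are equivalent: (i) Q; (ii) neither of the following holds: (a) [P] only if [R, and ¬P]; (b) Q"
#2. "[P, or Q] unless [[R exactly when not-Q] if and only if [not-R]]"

#1 false; #2 true

#1: This is Q ↔ ((P → (R ∧ ¬P)) ↓ Q).

¬P = ¬T = F
R ∧ ¬P = T ∧ F = F
P → (R ∧ ¬P) = T → F = F
(P → (R ∧ ¬P)) ↓ Q = F ↓ T = F
Q ↔ ((P → (R ∧ ¬P)) ↓ Q) = T ↔ F = F
Thus #1 is false.

#2: In symbols: (P ∨ Q) ∨ ((R ↔ ¬Q) ↔ ¬R)

P ∨ Q = T ∨ T = T
¬Q = ¬T = F
R ↔ ¬Q = T ↔ F = F
¬R = ¬T = F
(R ↔ ¬Q) ↔ ¬R = F ↔ F = T
(P ∨ Q) ∨ ((R ↔ ¬Q) ↔ ¬R) = T ∨ T = T
Hence #2 is true.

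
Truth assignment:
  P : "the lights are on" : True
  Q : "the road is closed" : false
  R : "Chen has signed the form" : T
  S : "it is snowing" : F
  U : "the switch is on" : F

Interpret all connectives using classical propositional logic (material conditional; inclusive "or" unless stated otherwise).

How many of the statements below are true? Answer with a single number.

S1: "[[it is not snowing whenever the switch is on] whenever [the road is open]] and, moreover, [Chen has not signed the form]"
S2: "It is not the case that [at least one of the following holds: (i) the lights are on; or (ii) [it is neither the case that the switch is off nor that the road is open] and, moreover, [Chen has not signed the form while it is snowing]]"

0

S1: Parsed as (~Q -> (U -> ~S)) & ~R

~Q = ~F = T
~S = ~F = T
U -> ~S = F -> T = T
~Q -> (U -> ~S) = T -> T = T
~R = ~T = F
(~Q -> (U -> ~S)) & ~R = T & F = F
So S1 is false.

S2: This is ~(P | ((~U nor ~Q) & (~R & S))).

~U = ~F = T
~Q = ~F = T
~U nor ~Q = T nor T = F
~R = ~T = F
~R & S = F & F = F
(~U nor ~Q) & (~R & S) = F & F = F
P | ((~U nor ~Q) & (~R & S)) = T | F = T
~(P | ((~U nor ~Q) & (~R & S))) = ~T = F
So S2 is false.

Count: 0.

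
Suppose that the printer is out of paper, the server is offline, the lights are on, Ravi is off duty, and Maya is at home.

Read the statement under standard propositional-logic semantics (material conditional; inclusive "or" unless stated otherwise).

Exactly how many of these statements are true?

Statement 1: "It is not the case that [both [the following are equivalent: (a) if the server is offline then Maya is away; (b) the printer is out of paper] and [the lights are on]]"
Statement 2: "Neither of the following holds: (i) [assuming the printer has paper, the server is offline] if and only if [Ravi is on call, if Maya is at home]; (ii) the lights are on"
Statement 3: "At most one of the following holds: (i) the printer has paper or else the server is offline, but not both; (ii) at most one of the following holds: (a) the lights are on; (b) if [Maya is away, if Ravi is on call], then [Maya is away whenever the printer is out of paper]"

1

Let Q = "the server is online" (F), U = "Maya is at home" (T), P = "the printer has paper" (F), R = "the lights are on" (T), S = "Ravi is on call" (F).

Statement 1: Formalization: ¬(((¬Q → ¬U) ↔ ¬P) ∧ R)

¬Q = ¬F = T
¬U = ¬T = F
¬Q → ¬U = T → F = F
¬P = ¬F = T
(¬Q → ¬U) ↔ ¬P = F ↔ T = F
((¬Q → ¬U) ↔ ¬P) ∧ R = F ∧ T = F
¬(((¬Q → ¬U) ↔ ¬P) ∧ R) = ¬F = T
So Statement 1 is true.

Statement 2: Parsed as ((P → ¬Q) ↔ (U → S)) ↓ R

¬Q = ¬F = T
P → ¬Q = F → T = T
U → S = T → F = F
(P → ¬Q) ↔ (U → S) = T ↔ F = F
((P → ¬Q) ↔ (U → S)) ↓ R = F ↓ T = F
So Statement 2 is false.

Statement 3: Formalization: (P ⊕ ¬Q) ↑ (R ↑ ((S → ¬U) → (¬P → ¬U)))

¬Q = ¬F = T
P ⊕ ¬Q = F ⊕ T = T
¬U = ¬T = F
S → ¬U = F → F = T
¬P = ¬F = T
¬U = ¬T = F
¬P → ¬U = T → F = F
(S → ¬U) → (¬P → ¬U) = T → F = F
R ↑ ((S → ¬U) → (¬P → ¬U)) = T ↑ F = T
(P ⊕ ¬Q) ↑ (R ↑ ((S → ¬U) → (¬P → ¬U))) = T ↑ T = F
Hence Statement 3 is false.

Count: 1.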